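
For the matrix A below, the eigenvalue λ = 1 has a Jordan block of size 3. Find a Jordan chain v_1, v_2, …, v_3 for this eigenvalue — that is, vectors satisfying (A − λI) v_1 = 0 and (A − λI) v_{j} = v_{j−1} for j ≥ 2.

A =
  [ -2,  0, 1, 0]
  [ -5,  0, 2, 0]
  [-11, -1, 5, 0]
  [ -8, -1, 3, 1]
A Jordan chain for λ = 1 of length 3:
v_1 = (-2, -2, -6, -4)ᵀ
v_2 = (-3, -5, -11, -8)ᵀ
v_3 = (1, 0, 0, 0)ᵀ

Let N = A − (1)·I. We want v_3 with N^3 v_3 = 0 but N^2 v_3 ≠ 0; then v_{j-1} := N · v_j for j = 3, …, 2.

Pick v_3 = (1, 0, 0, 0)ᵀ.
Then v_2 = N · v_3 = (-3, -5, -11, -8)ᵀ.
Then v_1 = N · v_2 = (-2, -2, -6, -4)ᵀ.

Sanity check: (A − (1)·I) v_1 = (0, 0, 0, 0)ᵀ = 0. ✓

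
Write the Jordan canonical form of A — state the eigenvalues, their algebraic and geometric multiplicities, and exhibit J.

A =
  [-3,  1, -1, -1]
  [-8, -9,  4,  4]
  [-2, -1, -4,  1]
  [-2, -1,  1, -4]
J_2(-5) ⊕ J_1(-5) ⊕ J_1(-5)

The characteristic polynomial is
  det(x·I − A) = x^4 + 20*x^3 + 150*x^2 + 500*x + 625 = (x + 5)^4

Eigenvalues and multiplicities (the geometric multiplicity of λ is n − rank(A − λI), which equals the number of Jordan blocks for λ):
  λ = -5: algebraic multiplicity = 4, geometric multiplicity = 3

Determining the block sizes for each eigenvalue:
  λ = -5: 3 blocks summing to 4 forces exactly one block of size 2 and the rest size 1 → block sizes [2, 1, 1]

Assembling the blocks gives a Jordan form
J =
  [-5,  1,  0,  0]
  [ 0, -5,  0,  0]
  [ 0,  0, -5,  0]
  [ 0,  0,  0, -5]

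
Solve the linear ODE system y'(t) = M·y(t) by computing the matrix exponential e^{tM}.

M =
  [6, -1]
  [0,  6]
e^{tM} =
  [exp(6*t), -t*exp(6*t)]
  [0, exp(6*t)]

Strategy: write M = P · J · P⁻¹ where J is a Jordan canonical form, so e^{tM} = P · e^{tJ} · P⁻¹, and e^{tJ} can be computed block-by-block.

M has Jordan form
J =
  [6, 1]
  [0, 6]
(up to reordering of blocks).

Per-block formulas:
  For a 2×2 Jordan block J_2(6): exp(t · J_2(6)) = e^(6t)·(I + t·N), where N is the 2×2 nilpotent shift.

After assembling e^{tJ} and conjugating by P, we get:

e^{tM} =
  [exp(6*t), -t*exp(6*t)]
  [0, exp(6*t)]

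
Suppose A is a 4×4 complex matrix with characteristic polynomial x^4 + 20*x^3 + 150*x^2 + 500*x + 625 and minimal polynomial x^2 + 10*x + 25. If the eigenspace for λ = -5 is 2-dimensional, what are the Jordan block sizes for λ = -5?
Block sizes for λ = -5: [2, 2]

Step 1 — from the characteristic polynomial, algebraic multiplicity of λ = -5 is 4. From dim ker(A − (-5)·I) = 2, there are exactly 2 Jordan blocks for λ = -5.
Step 2 — from the minimal polynomial, the factor (x + 5)^2 tells us the largest block for λ = -5 has size 2.
Step 3 — with total size 4, 2 blocks, and largest block 2, the block sizes (in nonincreasing order) are [2, 2].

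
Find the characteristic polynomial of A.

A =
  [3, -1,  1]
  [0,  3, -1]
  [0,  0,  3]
x^3 - 9*x^2 + 27*x - 27

Expanding det(x·I − A) (e.g. by cofactor expansion or by noting that A is similar to its Jordan form J, which has the same characteristic polynomial as A) gives
  χ_A(x) = x^3 - 9*x^2 + 27*x - 27
which factors as (x - 3)^3. The eigenvalues (with algebraic multiplicities) are λ = 3 with multiplicity 3.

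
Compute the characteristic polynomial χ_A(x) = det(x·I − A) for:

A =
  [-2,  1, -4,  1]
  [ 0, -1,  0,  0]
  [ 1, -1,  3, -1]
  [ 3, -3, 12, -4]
x^4 + 4*x^3 + 6*x^2 + 4*x + 1

Expanding det(x·I − A) (e.g. by cofactor expansion or by noting that A is similar to its Jordan form J, which has the same characteristic polynomial as A) gives
  χ_A(x) = x^4 + 4*x^3 + 6*x^2 + 4*x + 1
which factors as (x + 1)^4. The eigenvalues (with algebraic multiplicities) are λ = -1 with multiplicity 4.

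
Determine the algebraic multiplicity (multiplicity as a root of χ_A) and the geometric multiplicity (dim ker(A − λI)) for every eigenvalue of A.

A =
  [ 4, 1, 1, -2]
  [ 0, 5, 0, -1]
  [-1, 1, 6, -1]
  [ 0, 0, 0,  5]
λ = 5: alg = 4, geom = 2

Step 1 — factor the characteristic polynomial to read off the algebraic multiplicities:
  χ_A(x) = (x - 5)^4

Step 2 — compute geometric multiplicities via the rank-nullity identity g(λ) = n − rank(A − λI):
  rank(A − (5)·I) = 2, so dim ker(A − (5)·I) = n − 2 = 2

Summary:
  λ = 5: algebraic multiplicity = 4, geometric multiplicity = 2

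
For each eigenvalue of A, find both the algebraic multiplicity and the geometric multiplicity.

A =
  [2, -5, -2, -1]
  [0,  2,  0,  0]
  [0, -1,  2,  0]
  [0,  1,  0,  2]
λ = 2: alg = 4, geom = 2

Step 1 — factor the characteristic polynomial to read off the algebraic multiplicities:
  χ_A(x) = (x - 2)^4

Step 2 — compute geometric multiplicities via the rank-nullity identity g(λ) = n − rank(A − λI):
  rank(A − (2)·I) = 2, so dim ker(A − (2)·I) = n − 2 = 2

Summary:
  λ = 2: algebraic multiplicity = 4, geometric multiplicity = 2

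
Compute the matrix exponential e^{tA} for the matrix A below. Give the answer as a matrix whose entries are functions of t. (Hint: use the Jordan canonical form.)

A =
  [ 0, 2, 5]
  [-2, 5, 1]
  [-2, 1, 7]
e^{tA} =
  [t^2*exp(4*t) - 4*t*exp(4*t) + exp(4*t), -t^2*exp(4*t)/2 + 2*t*exp(4*t), -3*t^2*exp(4*t)/2 + 5*t*exp(4*t)]
  [2*t^2*exp(4*t) - 2*t*exp(4*t), -t^2*exp(4*t) + t*exp(4*t) + exp(4*t), -3*t^2*exp(4*t) + t*exp(4*t)]
  [-2*t*exp(4*t), t*exp(4*t), 3*t*exp(4*t) + exp(4*t)]

Strategy: write A = P · J · P⁻¹ where J is a Jordan canonical form, so e^{tA} = P · e^{tJ} · P⁻¹, and e^{tJ} can be computed block-by-block.

A has Jordan form
J =
  [4, 1, 0]
  [0, 4, 1]
  [0, 0, 4]
(up to reordering of blocks).

Per-block formulas:
  For a 3×3 Jordan block J_3(4): exp(t · J_3(4)) = e^(4t)·(I + t·N + (t^2/2)·N^2), where N is the 3×3 nilpotent shift.

After assembling e^{tJ} and conjugating by P, we get:

e^{tA} =
  [t^2*exp(4*t) - 4*t*exp(4*t) + exp(4*t), -t^2*exp(4*t)/2 + 2*t*exp(4*t), -3*t^2*exp(4*t)/2 + 5*t*exp(4*t)]
  [2*t^2*exp(4*t) - 2*t*exp(4*t), -t^2*exp(4*t) + t*exp(4*t) + exp(4*t), -3*t^2*exp(4*t) + t*exp(4*t)]
  [-2*t*exp(4*t), t*exp(4*t), 3*t*exp(4*t) + exp(4*t)]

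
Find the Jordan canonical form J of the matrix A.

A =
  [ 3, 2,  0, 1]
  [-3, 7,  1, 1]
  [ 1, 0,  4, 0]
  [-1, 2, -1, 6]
J_3(5) ⊕ J_1(5)

The characteristic polynomial is
  det(x·I − A) = x^4 - 20*x^3 + 150*x^2 - 500*x + 625 = (x - 5)^4

Eigenvalues and multiplicities (the geometric multiplicity of λ is n − rank(A − λI), which equals the number of Jordan blocks for λ):
  λ = 5: algebraic multiplicity = 4, geometric multiplicity = 2

Determining the block sizes for each eigenvalue:
  λ = 5: with am = 4 and gm = 2, the partition is not yet determined (e.g. several partitions of 4 into 2 parts exist). Let N = A − (5)·I. Computing rank(N^1) = 2, rank(N^2) = 1, rank(N^3) = 0; the number of blocks of size ≥ j is rank(N^{j−1}) − rank(N^j), giving [2, 1, 1]. So we have 1 block(s) of size 3, 1 block(s) of size 1 → block sizes [3, 1]

Assembling the blocks gives a Jordan form
J =
  [5, 1, 0, 0]
  [0, 5, 1, 0]
  [0, 0, 5, 0]
  [0, 0, 0, 5]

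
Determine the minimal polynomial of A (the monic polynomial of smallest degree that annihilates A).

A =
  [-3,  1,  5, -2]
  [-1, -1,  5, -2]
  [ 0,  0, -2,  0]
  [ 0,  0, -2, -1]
x^3 + 5*x^2 + 8*x + 4

The characteristic polynomial is χ_A(x) = (x + 1)*(x + 2)^3, so the eigenvalues are known. The minimal polynomial is
  m_A(x) = Π_λ (x − λ)^{k_λ}
where k_λ is the size of the *largest* Jordan block for λ (equivalently, the smallest k with (A − λI)^k v = 0 for every generalised eigenvector v of λ).

  λ = -2: largest Jordan block has size 2, contributing (x + 2)^2
  λ = -1: largest Jordan block has size 1, contributing (x + 1)

So m_A(x) = (x + 1)*(x + 2)^2 = x^3 + 5*x^2 + 8*x + 4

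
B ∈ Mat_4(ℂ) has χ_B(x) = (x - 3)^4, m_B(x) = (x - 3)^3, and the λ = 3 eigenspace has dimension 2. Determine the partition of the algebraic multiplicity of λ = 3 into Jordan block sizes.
Block sizes for λ = 3: [3, 1]

Step 1 — from the characteristic polynomial, algebraic multiplicity of λ = 3 is 4. From dim ker(B − (3)·I) = 2, there are exactly 2 Jordan blocks for λ = 3.
Step 2 — from the minimal polynomial, the factor (x − 3)^3 tells us the largest block for λ = 3 has size 3.
Step 3 — with total size 4, 2 blocks, and largest block 3, the block sizes (in nonincreasing order) are [3, 1].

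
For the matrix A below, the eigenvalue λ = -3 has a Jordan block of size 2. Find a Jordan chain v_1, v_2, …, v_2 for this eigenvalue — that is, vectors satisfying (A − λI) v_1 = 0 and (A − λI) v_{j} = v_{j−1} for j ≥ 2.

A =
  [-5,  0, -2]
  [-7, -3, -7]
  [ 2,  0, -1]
A Jordan chain for λ = -3 of length 2:
v_1 = (-2, -7, 2)ᵀ
v_2 = (1, 0, 0)ᵀ

Let N = A − (-3)·I. We want v_2 with N^2 v_2 = 0 but N^1 v_2 ≠ 0; then v_{j-1} := N · v_j for j = 2, …, 2.

Pick v_2 = (1, 0, 0)ᵀ.
Then v_1 = N · v_2 = (-2, -7, 2)ᵀ.

Sanity check: (A − (-3)·I) v_1 = (0, 0, 0)ᵀ = 0. ✓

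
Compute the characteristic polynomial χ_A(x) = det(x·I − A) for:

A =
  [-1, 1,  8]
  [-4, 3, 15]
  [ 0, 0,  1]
x^3 - 3*x^2 + 3*x - 1

Expanding det(x·I − A) (e.g. by cofactor expansion or by noting that A is similar to its Jordan form J, which has the same characteristic polynomial as A) gives
  χ_A(x) = x^3 - 3*x^2 + 3*x - 1
which factors as (x - 1)^3. The eigenvalues (with algebraic multiplicities) are λ = 1 with multiplicity 3.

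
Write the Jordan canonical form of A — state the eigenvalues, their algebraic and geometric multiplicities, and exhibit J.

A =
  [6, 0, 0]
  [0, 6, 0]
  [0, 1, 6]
J_2(6) ⊕ J_1(6)

The characteristic polynomial is
  det(x·I − A) = x^3 - 18*x^2 + 108*x - 216 = (x - 6)^3

Eigenvalues and multiplicities (the geometric multiplicity of λ is n − rank(A − λI), which equals the number of Jordan blocks for λ):
  λ = 6: algebraic multiplicity = 3, geometric multiplicity = 2

Determining the block sizes for each eigenvalue:
  λ = 6: 2 blocks summing to 3 forces exactly one block of size 2 and the rest size 1 → block sizes [2, 1]

Assembling the blocks gives a Jordan form
J =
  [6, 1, 0]
  [0, 6, 0]
  [0, 0, 6]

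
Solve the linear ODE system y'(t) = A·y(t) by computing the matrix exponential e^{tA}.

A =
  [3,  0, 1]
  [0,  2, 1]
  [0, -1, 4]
e^{tA} =
  [exp(3*t), -t^2*exp(3*t)/2, t^2*exp(3*t)/2 + t*exp(3*t)]
  [0, -t*exp(3*t) + exp(3*t), t*exp(3*t)]
  [0, -t*exp(3*t), t*exp(3*t) + exp(3*t)]

Strategy: write A = P · J · P⁻¹ where J is a Jordan canonical form, so e^{tA} = P · e^{tJ} · P⁻¹, and e^{tJ} can be computed block-by-block.

A has Jordan form
J =
  [3, 1, 0]
  [0, 3, 1]
  [0, 0, 3]
(up to reordering of blocks).

Per-block formulas:
  For a 3×3 Jordan block J_3(3): exp(t · J_3(3)) = e^(3t)·(I + t·N + (t^2/2)·N^2), where N is the 3×3 nilpotent shift.

After assembling e^{tJ} and conjugating by P, we get:

e^{tA} =
  [exp(3*t), -t^2*exp(3*t)/2, t^2*exp(3*t)/2 + t*exp(3*t)]
  [0, -t*exp(3*t) + exp(3*t), t*exp(3*t)]
  [0, -t*exp(3*t), t*exp(3*t) + exp(3*t)]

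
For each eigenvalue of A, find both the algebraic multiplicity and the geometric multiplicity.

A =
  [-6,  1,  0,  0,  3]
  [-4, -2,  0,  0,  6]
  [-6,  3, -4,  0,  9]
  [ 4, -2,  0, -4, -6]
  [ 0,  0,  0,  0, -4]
λ = -4: alg = 5, geom = 4

Step 1 — factor the characteristic polynomial to read off the algebraic multiplicities:
  χ_A(x) = (x + 4)^5

Step 2 — compute geometric multiplicities via the rank-nullity identity g(λ) = n − rank(A − λI):
  rank(A − (-4)·I) = 1, so dim ker(A − (-4)·I) = n − 1 = 4

Summary:
  λ = -4: algebraic multiplicity = 5, geometric multiplicity = 4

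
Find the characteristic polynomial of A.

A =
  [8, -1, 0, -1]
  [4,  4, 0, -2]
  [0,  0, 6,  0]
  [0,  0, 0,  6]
x^4 - 24*x^3 + 216*x^2 - 864*x + 1296

Expanding det(x·I − A) (e.g. by cofactor expansion or by noting that A is similar to its Jordan form J, which has the same characteristic polynomial as A) gives
  χ_A(x) = x^4 - 24*x^3 + 216*x^2 - 864*x + 1296
which factors as (x - 6)^4. The eigenvalues (with algebraic multiplicities) are λ = 6 with multiplicity 4.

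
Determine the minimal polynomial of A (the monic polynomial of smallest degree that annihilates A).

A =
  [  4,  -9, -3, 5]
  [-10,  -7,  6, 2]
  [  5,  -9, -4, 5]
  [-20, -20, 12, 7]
x^3 - x^2 - 5*x - 3

The characteristic polynomial is χ_A(x) = (x - 3)*(x + 1)^3, so the eigenvalues are known. The minimal polynomial is
  m_A(x) = Π_λ (x − λ)^{k_λ}
where k_λ is the size of the *largest* Jordan block for λ (equivalently, the smallest k with (A − λI)^k v = 0 for every generalised eigenvector v of λ).

  λ = -1: largest Jordan block has size 2, contributing (x + 1)^2
  λ = 3: largest Jordan block has size 1, contributing (x − 3)

So m_A(x) = (x - 3)*(x + 1)^2 = x^3 - x^2 - 5*x - 3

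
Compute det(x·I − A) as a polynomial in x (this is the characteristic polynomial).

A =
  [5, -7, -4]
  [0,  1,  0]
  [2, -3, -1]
x^3 - 5*x^2 + 7*x - 3

Expanding det(x·I − A) (e.g. by cofactor expansion or by noting that A is similar to its Jordan form J, which has the same characteristic polynomial as A) gives
  χ_A(x) = x^3 - 5*x^2 + 7*x - 3
which factors as (x - 3)*(x - 1)^2. The eigenvalues (with algebraic multiplicities) are λ = 1 with multiplicity 2, λ = 3 with multiplicity 1.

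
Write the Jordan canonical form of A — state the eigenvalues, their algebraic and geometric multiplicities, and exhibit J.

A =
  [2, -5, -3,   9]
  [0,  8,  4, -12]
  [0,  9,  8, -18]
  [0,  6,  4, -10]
J_3(2) ⊕ J_1(2)

The characteristic polynomial is
  det(x·I − A) = x^4 - 8*x^3 + 24*x^2 - 32*x + 16 = (x - 2)^4

Eigenvalues and multiplicities (the geometric multiplicity of λ is n − rank(A − λI), which equals the number of Jordan blocks for λ):
  λ = 2: algebraic multiplicity = 4, geometric multiplicity = 2

Determining the block sizes for each eigenvalue:
  λ = 2: with am = 4 and gm = 2, the partition is not yet determined (e.g. several partitions of 4 into 2 parts exist). Let N = A − (2)·I. Computing rank(N^1) = 2, rank(N^2) = 1, rank(N^3) = 0; the number of blocks of size ≥ j is rank(N^{j−1}) − rank(N^j), giving [2, 1, 1]. So we have 1 block(s) of size 3, 1 block(s) of size 1 → block sizes [3, 1]

Assembling the blocks gives a Jordan form
J =
  [2, 1, 0, 0]
  [0, 2, 1, 0]
  [0, 0, 2, 0]
  [0, 0, 0, 2]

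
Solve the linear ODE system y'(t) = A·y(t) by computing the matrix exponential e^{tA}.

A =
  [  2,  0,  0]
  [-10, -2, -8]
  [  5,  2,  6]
e^{tA} =
  [exp(2*t), 0, 0]
  [-10*t*exp(2*t), -4*t*exp(2*t) + exp(2*t), -8*t*exp(2*t)]
  [5*t*exp(2*t), 2*t*exp(2*t), 4*t*exp(2*t) + exp(2*t)]

Strategy: write A = P · J · P⁻¹ where J is a Jordan canonical form, so e^{tA} = P · e^{tJ} · P⁻¹, and e^{tJ} can be computed block-by-block.

A has Jordan form
J =
  [2, 1, 0]
  [0, 2, 0]
  [0, 0, 2]
(up to reordering of blocks).

Per-block formulas:
  For a 2×2 Jordan block J_2(2): exp(t · J_2(2)) = e^(2t)·(I + t·N), where N is the 2×2 nilpotent shift.
  For a 1×1 block at λ = 2: exp(t · [2]) = [e^(2t)].

After assembling e^{tJ} and conjugating by P, we get:

e^{tA} =
  [exp(2*t), 0, 0]
  [-10*t*exp(2*t), -4*t*exp(2*t) + exp(2*t), -8*t*exp(2*t)]
  [5*t*exp(2*t), 2*t*exp(2*t), 4*t*exp(2*t) + exp(2*t)]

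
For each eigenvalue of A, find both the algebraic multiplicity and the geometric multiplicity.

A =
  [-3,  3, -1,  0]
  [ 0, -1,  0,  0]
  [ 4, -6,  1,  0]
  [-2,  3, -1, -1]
λ = -1: alg = 4, geom = 3

Step 1 — factor the characteristic polynomial to read off the algebraic multiplicities:
  χ_A(x) = (x + 1)^4

Step 2 — compute geometric multiplicities via the rank-nullity identity g(λ) = n − rank(A − λI):
  rank(A − (-1)·I) = 1, so dim ker(A − (-1)·I) = n − 1 = 3

Summary:
  λ = -1: algebraic multiplicity = 4, geometric multiplicity = 3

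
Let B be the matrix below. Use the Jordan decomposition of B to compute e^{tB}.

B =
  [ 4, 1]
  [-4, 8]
e^{tB} =
  [-2*t*exp(6*t) + exp(6*t), t*exp(6*t)]
  [-4*t*exp(6*t), 2*t*exp(6*t) + exp(6*t)]

Strategy: write B = P · J · P⁻¹ where J is a Jordan canonical form, so e^{tB} = P · e^{tJ} · P⁻¹, and e^{tJ} can be computed block-by-block.

B has Jordan form
J =
  [6, 1]
  [0, 6]
(up to reordering of blocks).

Per-block formulas:
  For a 2×2 Jordan block J_2(6): exp(t · J_2(6)) = e^(6t)·(I + t·N), where N is the 2×2 nilpotent shift.

After assembling e^{tJ} and conjugating by P, we get:

e^{tB} =
  [-2*t*exp(6*t) + exp(6*t), t*exp(6*t)]
  [-4*t*exp(6*t), 2*t*exp(6*t) + exp(6*t)]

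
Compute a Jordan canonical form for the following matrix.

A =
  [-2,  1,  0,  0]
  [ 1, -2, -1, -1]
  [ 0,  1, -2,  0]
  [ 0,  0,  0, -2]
J_3(-2) ⊕ J_1(-2)

The characteristic polynomial is
  det(x·I − A) = x^4 + 8*x^3 + 24*x^2 + 32*x + 16 = (x + 2)^4

Eigenvalues and multiplicities (the geometric multiplicity of λ is n − rank(A − λI), which equals the number of Jordan blocks for λ):
  λ = -2: algebraic multiplicity = 4, geometric multiplicity = 2

Determining the block sizes for each eigenvalue:
  λ = -2: with am = 4 and gm = 2, the partition is not yet determined (e.g. several partitions of 4 into 2 parts exist). Let N = A − (-2)·I. Computing rank(N^1) = 2, rank(N^2) = 1, rank(N^3) = 0; the number of blocks of size ≥ j is rank(N^{j−1}) − rank(N^j), giving [2, 1, 1]. So we have 1 block(s) of size 3, 1 block(s) of size 1 → block sizes [3, 1]

Assembling the blocks gives a Jordan form
J =
  [-2,  1,  0,  0]
  [ 0, -2,  1,  0]
  [ 0,  0, -2,  0]
  [ 0,  0,  0, -2]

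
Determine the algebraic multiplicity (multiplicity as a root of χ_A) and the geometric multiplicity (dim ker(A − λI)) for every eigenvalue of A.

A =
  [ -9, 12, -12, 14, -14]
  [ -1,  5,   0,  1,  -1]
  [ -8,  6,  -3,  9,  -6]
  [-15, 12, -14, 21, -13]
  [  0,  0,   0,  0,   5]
λ = -1: alg = 1, geom = 1; λ = 5: alg = 4, geom = 2

Step 1 — factor the characteristic polynomial to read off the algebraic multiplicities:
  χ_A(x) = (x - 5)^4*(x + 1)

Step 2 — compute geometric multiplicities via the rank-nullity identity g(λ) = n − rank(A − λI):
  rank(A − (-1)·I) = 4, so dim ker(A − (-1)·I) = n − 4 = 1
  rank(A − (5)·I) = 3, so dim ker(A − (5)·I) = n − 3 = 2

Summary:
  λ = -1: algebraic multiplicity = 1, geometric multiplicity = 1
  λ = 5: algebraic multiplicity = 4, geometric multiplicity = 2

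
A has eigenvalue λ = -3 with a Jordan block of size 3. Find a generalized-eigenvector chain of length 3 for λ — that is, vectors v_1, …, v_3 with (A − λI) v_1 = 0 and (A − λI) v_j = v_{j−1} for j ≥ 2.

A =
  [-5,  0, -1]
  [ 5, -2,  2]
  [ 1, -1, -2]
A Jordan chain for λ = -3 of length 3:
v_1 = (3, -3, -6)ᵀ
v_2 = (-2, 5, 1)ᵀ
v_3 = (1, 0, 0)ᵀ

Let N = A − (-3)·I. We want v_3 with N^3 v_3 = 0 but N^2 v_3 ≠ 0; then v_{j-1} := N · v_j for j = 3, …, 2.

Pick v_3 = (1, 0, 0)ᵀ.
Then v_2 = N · v_3 = (-2, 5, 1)ᵀ.
Then v_1 = N · v_2 = (3, -3, -6)ᵀ.

Sanity check: (A − (-3)·I) v_1 = (0, 0, 0)ᵀ = 0. ✓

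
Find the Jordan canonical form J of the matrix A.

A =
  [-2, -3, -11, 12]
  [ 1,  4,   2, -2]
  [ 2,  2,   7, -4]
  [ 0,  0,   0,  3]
J_3(3) ⊕ J_1(3)

The characteristic polynomial is
  det(x·I − A) = x^4 - 12*x^3 + 54*x^2 - 108*x + 81 = (x - 3)^4

Eigenvalues and multiplicities (the geometric multiplicity of λ is n − rank(A − λI), which equals the number of Jordan blocks for λ):
  λ = 3: algebraic multiplicity = 4, geometric multiplicity = 2

Determining the block sizes for each eigenvalue:
  λ = 3: with am = 4 and gm = 2, the partition is not yet determined (e.g. several partitions of 4 into 2 parts exist). Let N = A − (3)·I. Computing rank(N^1) = 2, rank(N^2) = 1, rank(N^3) = 0; the number of blocks of size ≥ j is rank(N^{j−1}) − rank(N^j), giving [2, 1, 1]. So we have 1 block(s) of size 3, 1 block(s) of size 1 → block sizes [3, 1]

Assembling the blocks gives a Jordan form
J =
  [3, 1, 0, 0]
  [0, 3, 1, 0]
  [0, 0, 3, 0]
  [0, 0, 0, 3]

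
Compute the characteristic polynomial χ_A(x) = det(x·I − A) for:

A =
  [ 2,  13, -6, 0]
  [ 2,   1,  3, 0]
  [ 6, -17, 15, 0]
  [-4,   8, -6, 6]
x^4 - 24*x^3 + 216*x^2 - 864*x + 1296

Expanding det(x·I − A) (e.g. by cofactor expansion or by noting that A is similar to its Jordan form J, which has the same characteristic polynomial as A) gives
  χ_A(x) = x^4 - 24*x^3 + 216*x^2 - 864*x + 1296
which factors as (x - 6)^4. The eigenvalues (with algebraic multiplicities) are λ = 6 with multiplicity 4.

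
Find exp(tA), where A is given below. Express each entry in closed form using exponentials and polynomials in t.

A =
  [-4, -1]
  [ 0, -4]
e^{tA} =
  [exp(-4*t), -t*exp(-4*t)]
  [0, exp(-4*t)]

Strategy: write A = P · J · P⁻¹ where J is a Jordan canonical form, so e^{tA} = P · e^{tJ} · P⁻¹, and e^{tJ} can be computed block-by-block.

A has Jordan form
J =
  [-4,  1]
  [ 0, -4]
(up to reordering of blocks).

Per-block formulas:
  For a 2×2 Jordan block J_2(-4): exp(t · J_2(-4)) = e^(-4t)·(I + t·N), where N is the 2×2 nilpotent shift.

After assembling e^{tJ} and conjugating by P, we get:

e^{tA} =
  [exp(-4*t), -t*exp(-4*t)]
  [0, exp(-4*t)]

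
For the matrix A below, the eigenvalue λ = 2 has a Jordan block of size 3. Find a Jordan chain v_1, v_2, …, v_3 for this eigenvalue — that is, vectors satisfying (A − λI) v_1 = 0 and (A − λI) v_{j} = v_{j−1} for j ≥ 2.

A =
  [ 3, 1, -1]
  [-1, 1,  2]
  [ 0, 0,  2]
A Jordan chain for λ = 2 of length 3:
v_1 = (1, -1, 0)ᵀ
v_2 = (-1, 2, 0)ᵀ
v_3 = (0, 0, 1)ᵀ

Let N = A − (2)·I. We want v_3 with N^3 v_3 = 0 but N^2 v_3 ≠ 0; then v_{j-1} := N · v_j for j = 3, …, 2.

Pick v_3 = (0, 0, 1)ᵀ.
Then v_2 = N · v_3 = (-1, 2, 0)ᵀ.
Then v_1 = N · v_2 = (1, -1, 0)ᵀ.

Sanity check: (A − (2)·I) v_1 = (0, 0, 0)ᵀ = 0. ✓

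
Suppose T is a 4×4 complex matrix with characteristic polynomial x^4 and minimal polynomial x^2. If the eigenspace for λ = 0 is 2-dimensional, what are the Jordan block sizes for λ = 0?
Block sizes for λ = 0: [2, 2]

Step 1 — from the characteristic polynomial, algebraic multiplicity of λ = 0 is 4. From dim ker(T − (0)·I) = 2, there are exactly 2 Jordan blocks for λ = 0.
Step 2 — from the minimal polynomial, the factor (x − 0)^2 tells us the largest block for λ = 0 has size 2.
Step 3 — with total size 4, 2 blocks, and largest block 2, the block sizes (in nonincreasing order) are [2, 2].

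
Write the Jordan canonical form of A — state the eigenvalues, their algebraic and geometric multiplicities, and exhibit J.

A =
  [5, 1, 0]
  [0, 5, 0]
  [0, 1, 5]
J_2(5) ⊕ J_1(5)

The characteristic polynomial is
  det(x·I − A) = x^3 - 15*x^2 + 75*x - 125 = (x - 5)^3

Eigenvalues and multiplicities (the geometric multiplicity of λ is n − rank(A − λI), which equals the number of Jordan blocks for λ):
  λ = 5: algebraic multiplicity = 3, geometric multiplicity = 2

Determining the block sizes for each eigenvalue:
  λ = 5: 2 blocks summing to 3 forces exactly one block of size 2 and the rest size 1 → block sizes [2, 1]

Assembling the blocks gives a Jordan form
J =
  [5, 1, 0]
  [0, 5, 0]
  [0, 0, 5]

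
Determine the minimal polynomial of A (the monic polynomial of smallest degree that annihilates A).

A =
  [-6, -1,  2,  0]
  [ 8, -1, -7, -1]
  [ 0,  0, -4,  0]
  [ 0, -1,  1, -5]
x^3 + 12*x^2 + 48*x + 64

The characteristic polynomial is χ_A(x) = (x + 4)^4, so the eigenvalues are known. The minimal polynomial is
  m_A(x) = Π_λ (x − λ)^{k_λ}
where k_λ is the size of the *largest* Jordan block for λ (equivalently, the smallest k with (A − λI)^k v = 0 for every generalised eigenvector v of λ).

  λ = -4: largest Jordan block has size 3, contributing (x + 4)^3

So m_A(x) = (x + 4)^3 = x^3 + 12*x^2 + 48*x + 64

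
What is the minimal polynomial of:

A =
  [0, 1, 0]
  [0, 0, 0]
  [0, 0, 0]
x^2

The characteristic polynomial is χ_A(x) = x^3, so the eigenvalues are known. The minimal polynomial is
  m_A(x) = Π_λ (x − λ)^{k_λ}
where k_λ is the size of the *largest* Jordan block for λ (equivalently, the smallest k with (A − λI)^k v = 0 for every generalised eigenvector v of λ).

  λ = 0: largest Jordan block has size 2, contributing (x − 0)^2

So m_A(x) = x^2 = x^2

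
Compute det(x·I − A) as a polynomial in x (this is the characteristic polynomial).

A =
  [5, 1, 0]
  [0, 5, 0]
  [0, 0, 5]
x^3 - 15*x^2 + 75*x - 125

Expanding det(x·I − A) (e.g. by cofactor expansion or by noting that A is similar to its Jordan form J, which has the same characteristic polynomial as A) gives
  χ_A(x) = x^3 - 15*x^2 + 75*x - 125
which factors as (x - 5)^3. The eigenvalues (with algebraic multiplicities) are λ = 5 with multiplicity 3.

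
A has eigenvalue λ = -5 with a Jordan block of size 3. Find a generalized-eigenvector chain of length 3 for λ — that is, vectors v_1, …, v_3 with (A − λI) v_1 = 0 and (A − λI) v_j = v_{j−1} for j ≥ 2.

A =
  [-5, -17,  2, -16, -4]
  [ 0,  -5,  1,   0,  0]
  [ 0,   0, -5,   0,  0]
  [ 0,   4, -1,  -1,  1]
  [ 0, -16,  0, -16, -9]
A Jordan chain for λ = -5 of length 3:
v_1 = (-1, 0, 0, 0, 0)ᵀ
v_2 = (2, 1, 0, -1, 0)ᵀ
v_3 = (0, 0, 1, 0, 0)ᵀ

Let N = A − (-5)·I. We want v_3 with N^3 v_3 = 0 but N^2 v_3 ≠ 0; then v_{j-1} := N · v_j for j = 3, …, 2.

Pick v_3 = (0, 0, 1, 0, 0)ᵀ.
Then v_2 = N · v_3 = (2, 1, 0, -1, 0)ᵀ.
Then v_1 = N · v_2 = (-1, 0, 0, 0, 0)ᵀ.

Sanity check: (A − (-5)·I) v_1 = (0, 0, 0, 0, 0)ᵀ = 0. ✓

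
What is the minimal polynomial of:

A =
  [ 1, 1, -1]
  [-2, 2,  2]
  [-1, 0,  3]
x^3 - 6*x^2 + 12*x - 8

The characteristic polynomial is χ_A(x) = (x - 2)^3, so the eigenvalues are known. The minimal polynomial is
  m_A(x) = Π_λ (x − λ)^{k_λ}
where k_λ is the size of the *largest* Jordan block for λ (equivalently, the smallest k with (A − λI)^k v = 0 for every generalised eigenvector v of λ).

  λ = 2: largest Jordan block has size 3, contributing (x − 2)^3

So m_A(x) = (x - 2)^3 = x^3 - 6*x^2 + 12*x - 8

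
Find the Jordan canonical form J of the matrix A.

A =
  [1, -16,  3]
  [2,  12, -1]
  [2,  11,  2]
J_3(5)

The characteristic polynomial is
  det(x·I − A) = x^3 - 15*x^2 + 75*x - 125 = (x - 5)^3

Eigenvalues and multiplicities (the geometric multiplicity of λ is n − rank(A − λI), which equals the number of Jordan blocks for λ):
  λ = 5: algebraic multiplicity = 3, geometric multiplicity = 1

Determining the block sizes for each eigenvalue:
  λ = 5: one block (gm = 1), so the single block has size am = 3 → block sizes [3]

Assembling the blocks gives a Jordan form
J =
  [5, 1, 0]
  [0, 5, 1]
  [0, 0, 5]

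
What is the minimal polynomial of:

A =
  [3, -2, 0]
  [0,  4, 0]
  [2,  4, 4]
x^2 - 7*x + 12

The characteristic polynomial is χ_A(x) = (x - 4)^2*(x - 3), so the eigenvalues are known. The minimal polynomial is
  m_A(x) = Π_λ (x − λ)^{k_λ}
where k_λ is the size of the *largest* Jordan block for λ (equivalently, the smallest k with (A − λI)^k v = 0 for every generalised eigenvector v of λ).

  λ = 3: largest Jordan block has size 1, contributing (x − 3)
  λ = 4: largest Jordan block has size 1, contributing (x − 4)

So m_A(x) = (x - 4)*(x - 3) = x^2 - 7*x + 12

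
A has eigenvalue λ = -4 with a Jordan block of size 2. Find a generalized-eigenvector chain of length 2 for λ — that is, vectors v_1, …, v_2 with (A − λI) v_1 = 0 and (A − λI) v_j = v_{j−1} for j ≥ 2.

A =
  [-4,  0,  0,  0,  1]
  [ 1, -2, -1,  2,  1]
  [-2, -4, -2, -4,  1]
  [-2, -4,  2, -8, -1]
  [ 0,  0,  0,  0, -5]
A Jordan chain for λ = -4 of length 2:
v_1 = (0, 1, -2, -2, 0)ᵀ
v_2 = (1, 0, 0, 0, 0)ᵀ

Let N = A − (-4)·I. We want v_2 with N^2 v_2 = 0 but N^1 v_2 ≠ 0; then v_{j-1} := N · v_j for j = 2, …, 2.

Pick v_2 = (1, 0, 0, 0, 0)ᵀ.
Then v_1 = N · v_2 = (0, 1, -2, -2, 0)ᵀ.

Sanity check: (A − (-4)·I) v_1 = (0, 0, 0, 0, 0)ᵀ = 0. ✓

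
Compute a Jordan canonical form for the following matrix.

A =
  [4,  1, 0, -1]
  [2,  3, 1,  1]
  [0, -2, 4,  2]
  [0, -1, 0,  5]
J_3(4) ⊕ J_1(4)

The characteristic polynomial is
  det(x·I − A) = x^4 - 16*x^3 + 96*x^2 - 256*x + 256 = (x - 4)^4

Eigenvalues and multiplicities (the geometric multiplicity of λ is n − rank(A − λI), which equals the number of Jordan blocks for λ):
  λ = 4: algebraic multiplicity = 4, geometric multiplicity = 2

Determining the block sizes for each eigenvalue:
  λ = 4: with am = 4 and gm = 2, the partition is not yet determined (e.g. several partitions of 4 into 2 parts exist). Let N = A − (4)·I. Computing rank(N^1) = 2, rank(N^2) = 1, rank(N^3) = 0; the number of blocks of size ≥ j is rank(N^{j−1}) − rank(N^j), giving [2, 1, 1]. So we have 1 block(s) of size 3, 1 block(s) of size 1 → block sizes [3, 1]

Assembling the blocks gives a Jordan form
J =
  [4, 1, 0, 0]
  [0, 4, 1, 0]
  [0, 0, 4, 0]
  [0, 0, 0, 4]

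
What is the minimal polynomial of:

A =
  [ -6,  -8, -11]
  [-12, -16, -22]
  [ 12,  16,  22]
x^2

The characteristic polynomial is χ_A(x) = x^3, so the eigenvalues are known. The minimal polynomial is
  m_A(x) = Π_λ (x − λ)^{k_λ}
where k_λ is the size of the *largest* Jordan block for λ (equivalently, the smallest k with (A − λI)^k v = 0 for every generalised eigenvector v of λ).

  λ = 0: largest Jordan block has size 2, contributing (x − 0)^2

So m_A(x) = x^2 = x^2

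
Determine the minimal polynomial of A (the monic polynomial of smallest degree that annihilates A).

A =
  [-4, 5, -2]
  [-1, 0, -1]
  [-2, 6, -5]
x^3 + 9*x^2 + 27*x + 27

The characteristic polynomial is χ_A(x) = (x + 3)^3, so the eigenvalues are known. The minimal polynomial is
  m_A(x) = Π_λ (x − λ)^{k_λ}
where k_λ is the size of the *largest* Jordan block for λ (equivalently, the smallest k with (A − λI)^k v = 0 for every generalised eigenvector v of λ).

  λ = -3: largest Jordan block has size 3, contributing (x + 3)^3

So m_A(x) = (x + 3)^3 = x^3 + 9*x^2 + 27*x + 27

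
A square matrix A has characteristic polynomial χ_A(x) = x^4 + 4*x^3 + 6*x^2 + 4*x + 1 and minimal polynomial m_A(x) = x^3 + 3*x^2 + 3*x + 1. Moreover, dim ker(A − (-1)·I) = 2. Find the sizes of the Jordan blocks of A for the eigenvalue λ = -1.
Block sizes for λ = -1: [3, 1]

Step 1 — from the characteristic polynomial, algebraic multiplicity of λ = -1 is 4. From dim ker(A − (-1)·I) = 2, there are exactly 2 Jordan blocks for λ = -1.
Step 2 — from the minimal polynomial, the factor (x + 1)^3 tells us the largest block for λ = -1 has size 3.
Step 3 — with total size 4, 2 blocks, and largest block 3, the block sizes (in nonincreasing order) are [3, 1].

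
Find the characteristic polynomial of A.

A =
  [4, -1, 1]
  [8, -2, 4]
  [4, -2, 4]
x^3 - 6*x^2 + 12*x - 8

Expanding det(x·I − A) (e.g. by cofactor expansion or by noting that A is similar to its Jordan form J, which has the same characteristic polynomial as A) gives
  χ_A(x) = x^3 - 6*x^2 + 12*x - 8
which factors as (x - 2)^3. The eigenvalues (with algebraic multiplicities) are λ = 2 with multiplicity 3.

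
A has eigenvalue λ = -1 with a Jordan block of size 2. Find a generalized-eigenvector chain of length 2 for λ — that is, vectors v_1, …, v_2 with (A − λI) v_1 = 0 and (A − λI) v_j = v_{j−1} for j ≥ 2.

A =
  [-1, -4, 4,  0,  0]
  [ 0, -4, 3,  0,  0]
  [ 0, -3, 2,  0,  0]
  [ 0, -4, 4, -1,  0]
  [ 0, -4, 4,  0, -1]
A Jordan chain for λ = -1 of length 2:
v_1 = (-4, -3, -3, -4, -4)ᵀ
v_2 = (0, 1, 0, 0, 0)ᵀ

Let N = A − (-1)·I. We want v_2 with N^2 v_2 = 0 but N^1 v_2 ≠ 0; then v_{j-1} := N · v_j for j = 2, …, 2.

Pick v_2 = (0, 1, 0, 0, 0)ᵀ.
Then v_1 = N · v_2 = (-4, -3, -3, -4, -4)ᵀ.

Sanity check: (A − (-1)·I) v_1 = (0, 0, 0, 0, 0)ᵀ = 0. ✓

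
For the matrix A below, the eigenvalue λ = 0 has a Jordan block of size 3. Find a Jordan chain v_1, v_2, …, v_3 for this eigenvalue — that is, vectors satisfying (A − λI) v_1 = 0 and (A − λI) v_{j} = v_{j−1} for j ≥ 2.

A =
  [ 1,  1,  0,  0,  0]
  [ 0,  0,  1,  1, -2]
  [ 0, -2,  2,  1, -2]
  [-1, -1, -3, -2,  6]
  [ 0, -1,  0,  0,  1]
A Jordan chain for λ = 0 of length 3:
v_1 = (2, -2, -4, 0, -2)ᵀ
v_2 = (1, 1, 0, -4, -1)ᵀ
v_3 = (0, 1, 1, 0, 0)ᵀ

Let N = A − (0)·I. We want v_3 with N^3 v_3 = 0 but N^2 v_3 ≠ 0; then v_{j-1} := N · v_j for j = 3, …, 2.

Pick v_3 = (0, 1, 1, 0, 0)ᵀ.
Then v_2 = N · v_3 = (1, 1, 0, -4, -1)ᵀ.
Then v_1 = N · v_2 = (2, -2, -4, 0, -2)ᵀ.

Sanity check: (A − (0)·I) v_1 = (0, 0, 0, 0, 0)ᵀ = 0. ✓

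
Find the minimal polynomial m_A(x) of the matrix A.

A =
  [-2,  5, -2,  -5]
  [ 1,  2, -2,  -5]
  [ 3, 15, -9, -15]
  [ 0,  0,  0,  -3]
x^2 + 6*x + 9

The characteristic polynomial is χ_A(x) = (x + 3)^4, so the eigenvalues are known. The minimal polynomial is
  m_A(x) = Π_λ (x − λ)^{k_λ}
where k_λ is the size of the *largest* Jordan block for λ (equivalently, the smallest k with (A − λI)^k v = 0 for every generalised eigenvector v of λ).

  λ = -3: largest Jordan block has size 2, contributing (x + 3)^2

So m_A(x) = (x + 3)^2 = x^2 + 6*x + 9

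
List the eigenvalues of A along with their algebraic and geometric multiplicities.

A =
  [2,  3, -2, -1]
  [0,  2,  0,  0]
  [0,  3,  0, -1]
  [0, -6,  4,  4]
λ = 2: alg = 4, geom = 3

Step 1 — factor the characteristic polynomial to read off the algebraic multiplicities:
  χ_A(x) = (x - 2)^4

Step 2 — compute geometric multiplicities via the rank-nullity identity g(λ) = n − rank(A − λI):
  rank(A − (2)·I) = 1, so dim ker(A − (2)·I) = n − 1 = 3

Summary:
  λ = 2: algebraic multiplicity = 4, geometric multiplicity = 3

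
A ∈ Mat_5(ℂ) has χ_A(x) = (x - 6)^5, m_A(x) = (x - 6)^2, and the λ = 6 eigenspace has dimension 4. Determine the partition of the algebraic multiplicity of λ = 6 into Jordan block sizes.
Block sizes for λ = 6: [2, 1, 1, 1]

Step 1 — from the characteristic polynomial, algebraic multiplicity of λ = 6 is 5. From dim ker(A − (6)·I) = 4, there are exactly 4 Jordan blocks for λ = 6.
Step 2 — from the minimal polynomial, the factor (x − 6)^2 tells us the largest block for λ = 6 has size 2.
Step 3 — with total size 5, 4 blocks, and largest block 2, the block sizes (in nonincreasing order) are [2, 1, 1, 1].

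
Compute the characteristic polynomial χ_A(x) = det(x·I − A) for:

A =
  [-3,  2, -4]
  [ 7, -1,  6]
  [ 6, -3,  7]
x^3 - 3*x^2 + 3*x - 1

Expanding det(x·I − A) (e.g. by cofactor expansion or by noting that A is similar to its Jordan form J, which has the same characteristic polynomial as A) gives
  χ_A(x) = x^3 - 3*x^2 + 3*x - 1
which factors as (x - 1)^3. The eigenvalues (with algebraic multiplicities) are λ = 1 with multiplicity 3.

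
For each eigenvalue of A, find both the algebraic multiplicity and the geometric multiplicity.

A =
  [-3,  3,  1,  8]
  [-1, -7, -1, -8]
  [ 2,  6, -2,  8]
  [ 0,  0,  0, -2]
λ = -4: alg = 3, geom = 2; λ = -2: alg = 1, geom = 1

Step 1 — factor the characteristic polynomial to read off the algebraic multiplicities:
  χ_A(x) = (x + 2)*(x + 4)^3

Step 2 — compute geometric multiplicities via the rank-nullity identity g(λ) = n − rank(A − λI):
  rank(A − (-4)·I) = 2, so dim ker(A − (-4)·I) = n − 2 = 2
  rank(A − (-2)·I) = 3, so dim ker(A − (-2)·I) = n − 3 = 1

Summary:
  λ = -4: algebraic multiplicity = 3, geometric multiplicity = 2
  λ = -2: algebraic multiplicity = 1, geometric multiplicity = 1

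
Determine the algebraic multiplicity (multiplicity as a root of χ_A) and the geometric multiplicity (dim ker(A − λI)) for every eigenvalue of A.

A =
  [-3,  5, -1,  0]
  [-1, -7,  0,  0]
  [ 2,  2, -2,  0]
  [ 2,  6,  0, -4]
λ = -4: alg = 4, geom = 2

Step 1 — factor the characteristic polynomial to read off the algebraic multiplicities:
  χ_A(x) = (x + 4)^4

Step 2 — compute geometric multiplicities via the rank-nullity identity g(λ) = n − rank(A − λI):
  rank(A − (-4)·I) = 2, so dim ker(A − (-4)·I) = n − 2 = 2

Summary:
  λ = -4: algebraic multiplicity = 4, geometric multiplicity = 2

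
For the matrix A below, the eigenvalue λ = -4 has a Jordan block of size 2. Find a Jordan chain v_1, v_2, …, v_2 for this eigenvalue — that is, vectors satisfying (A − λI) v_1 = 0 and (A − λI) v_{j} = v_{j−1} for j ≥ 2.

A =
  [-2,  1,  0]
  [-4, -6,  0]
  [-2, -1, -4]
A Jordan chain for λ = -4 of length 2:
v_1 = (2, -4, -2)ᵀ
v_2 = (1, 0, 0)ᵀ

Let N = A − (-4)·I. We want v_2 with N^2 v_2 = 0 but N^1 v_2 ≠ 0; then v_{j-1} := N · v_j for j = 2, …, 2.

Pick v_2 = (1, 0, 0)ᵀ.
Then v_1 = N · v_2 = (2, -4, -2)ᵀ.

Sanity check: (A − (-4)·I) v_1 = (0, 0, 0)ᵀ = 0. ✓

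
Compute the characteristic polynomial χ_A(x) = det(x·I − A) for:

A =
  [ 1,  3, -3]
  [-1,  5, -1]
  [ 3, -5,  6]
x^3 - 12*x^2 + 48*x - 64

Expanding det(x·I − A) (e.g. by cofactor expansion or by noting that A is similar to its Jordan form J, which has the same characteristic polynomial as A) gives
  χ_A(x) = x^3 - 12*x^2 + 48*x - 64
which factors as (x - 4)^3. The eigenvalues (with algebraic multiplicities) are λ = 4 with multiplicity 3.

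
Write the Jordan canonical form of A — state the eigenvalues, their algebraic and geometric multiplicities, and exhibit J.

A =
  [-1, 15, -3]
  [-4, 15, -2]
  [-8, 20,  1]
J_2(5) ⊕ J_1(5)

The characteristic polynomial is
  det(x·I − A) = x^3 - 15*x^2 + 75*x - 125 = (x - 5)^3

Eigenvalues and multiplicities (the geometric multiplicity of λ is n − rank(A − λI), which equals the number of Jordan blocks for λ):
  λ = 5: algebraic multiplicity = 3, geometric multiplicity = 2

Determining the block sizes for each eigenvalue:
  λ = 5: 2 blocks summing to 3 forces exactly one block of size 2 and the rest size 1 → block sizes [2, 1]

Assembling the blocks gives a Jordan form
J =
  [5, 1, 0]
  [0, 5, 0]
  [0, 0, 5]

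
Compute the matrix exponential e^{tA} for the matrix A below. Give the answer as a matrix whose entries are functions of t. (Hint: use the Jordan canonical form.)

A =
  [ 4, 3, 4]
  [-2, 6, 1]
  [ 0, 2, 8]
e^{tA} =
  [-t^2*exp(6*t) - 2*t*exp(6*t) + exp(6*t), t^2*exp(6*t) + 3*t*exp(6*t), 3*t^2*exp(6*t)/2 + 4*t*exp(6*t)]
  [2*t^2*exp(6*t) - 2*t*exp(6*t), -2*t^2*exp(6*t) + exp(6*t), -3*t^2*exp(6*t) + t*exp(6*t)]
  [-2*t^2*exp(6*t), 2*t^2*exp(6*t) + 2*t*exp(6*t), 3*t^2*exp(6*t) + 2*t*exp(6*t) + exp(6*t)]

Strategy: write A = P · J · P⁻¹ where J is a Jordan canonical form, so e^{tA} = P · e^{tJ} · P⁻¹, and e^{tJ} can be computed block-by-block.

A has Jordan form
J =
  [6, 1, 0]
  [0, 6, 1]
  [0, 0, 6]
(up to reordering of blocks).

Per-block formulas:
  For a 3×3 Jordan block J_3(6): exp(t · J_3(6)) = e^(6t)·(I + t·N + (t^2/2)·N^2), where N is the 3×3 nilpotent shift.

After assembling e^{tJ} and conjugating by P, we get:

e^{tA} =
  [-t^2*exp(6*t) - 2*t*exp(6*t) + exp(6*t), t^2*exp(6*t) + 3*t*exp(6*t), 3*t^2*exp(6*t)/2 + 4*t*exp(6*t)]
  [2*t^2*exp(6*t) - 2*t*exp(6*t), -2*t^2*exp(6*t) + exp(6*t), -3*t^2*exp(6*t) + t*exp(6*t)]
  [-2*t^2*exp(6*t), 2*t^2*exp(6*t) + 2*t*exp(6*t), 3*t^2*exp(6*t) + 2*t*exp(6*t) + exp(6*t)]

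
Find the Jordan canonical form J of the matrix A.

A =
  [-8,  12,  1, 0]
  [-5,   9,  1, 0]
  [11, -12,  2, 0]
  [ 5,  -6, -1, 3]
J_1(-3) ⊕ J_2(3) ⊕ J_1(3)

The characteristic polynomial is
  det(x·I − A) = x^4 - 6*x^3 + 54*x - 81 = (x - 3)^3*(x + 3)

Eigenvalues and multiplicities (the geometric multiplicity of λ is n − rank(A − λI), which equals the number of Jordan blocks for λ):
  λ = -3: algebraic multiplicity = 1, geometric multiplicity = 1
  λ = 3: algebraic multiplicity = 3, geometric multiplicity = 2

Determining the block sizes for each eigenvalue:
  λ = -3: one block (gm = 1), so the single block has size am = 1 → block sizes [1]
  λ = 3: 2 blocks summing to 3 forces exactly one block of size 2 and the rest size 1 → block sizes [2, 1]

Assembling the blocks gives a Jordan form
J =
  [-3, 0, 0, 0]
  [ 0, 3, 1, 0]
  [ 0, 0, 3, 0]
  [ 0, 0, 0, 3]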